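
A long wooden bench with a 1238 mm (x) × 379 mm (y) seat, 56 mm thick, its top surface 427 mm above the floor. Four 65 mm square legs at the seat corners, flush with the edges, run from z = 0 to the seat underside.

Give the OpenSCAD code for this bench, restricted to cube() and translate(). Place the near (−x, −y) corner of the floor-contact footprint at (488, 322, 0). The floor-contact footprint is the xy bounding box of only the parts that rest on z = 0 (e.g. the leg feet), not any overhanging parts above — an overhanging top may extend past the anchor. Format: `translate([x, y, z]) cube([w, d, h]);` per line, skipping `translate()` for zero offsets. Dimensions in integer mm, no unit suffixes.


translate([488, 322, 371]) cube([1238, 379, 56]);
translate([488, 322, 0]) cube([65, 65, 371]);
translate([488, 636, 0]) cube([65, 65, 371]);
translate([1661, 322, 0]) cube([65, 65, 371]);
translate([1661, 636, 0]) cube([65, 65, 371]);


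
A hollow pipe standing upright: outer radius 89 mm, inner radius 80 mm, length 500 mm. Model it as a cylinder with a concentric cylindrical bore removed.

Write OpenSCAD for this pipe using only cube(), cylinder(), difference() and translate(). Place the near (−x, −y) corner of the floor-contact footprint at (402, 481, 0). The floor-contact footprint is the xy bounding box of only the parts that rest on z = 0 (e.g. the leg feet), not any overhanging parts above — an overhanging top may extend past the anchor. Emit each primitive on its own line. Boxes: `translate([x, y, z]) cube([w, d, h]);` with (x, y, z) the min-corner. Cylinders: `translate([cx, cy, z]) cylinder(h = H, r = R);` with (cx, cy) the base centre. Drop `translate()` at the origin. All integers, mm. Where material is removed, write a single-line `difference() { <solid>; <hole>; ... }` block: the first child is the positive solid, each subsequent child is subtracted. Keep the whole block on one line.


difference() { translate([491, 570, 0]) cylinder(h = 500, r = 89); translate([491, 570, 0]) cylinder(h = 500, r = 80); }


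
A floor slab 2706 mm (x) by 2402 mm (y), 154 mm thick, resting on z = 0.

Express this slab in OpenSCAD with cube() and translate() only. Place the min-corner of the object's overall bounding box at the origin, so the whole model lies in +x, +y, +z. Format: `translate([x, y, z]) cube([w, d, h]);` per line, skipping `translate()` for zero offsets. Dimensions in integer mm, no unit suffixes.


cube([2706, 2402, 154]);


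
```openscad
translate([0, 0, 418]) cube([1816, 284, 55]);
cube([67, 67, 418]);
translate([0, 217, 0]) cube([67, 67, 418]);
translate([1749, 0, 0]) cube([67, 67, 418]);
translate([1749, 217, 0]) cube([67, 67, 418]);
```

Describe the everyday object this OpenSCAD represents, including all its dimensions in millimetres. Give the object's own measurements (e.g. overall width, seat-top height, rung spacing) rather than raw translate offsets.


A long wooden bench with a 1816 mm (x) × 284 mm (y) seat, 55 mm thick, its top surface 473 mm above the floor. Four 67 mm square legs at the seat corners, flush with the edges, run from z = 0 to the seat underside.


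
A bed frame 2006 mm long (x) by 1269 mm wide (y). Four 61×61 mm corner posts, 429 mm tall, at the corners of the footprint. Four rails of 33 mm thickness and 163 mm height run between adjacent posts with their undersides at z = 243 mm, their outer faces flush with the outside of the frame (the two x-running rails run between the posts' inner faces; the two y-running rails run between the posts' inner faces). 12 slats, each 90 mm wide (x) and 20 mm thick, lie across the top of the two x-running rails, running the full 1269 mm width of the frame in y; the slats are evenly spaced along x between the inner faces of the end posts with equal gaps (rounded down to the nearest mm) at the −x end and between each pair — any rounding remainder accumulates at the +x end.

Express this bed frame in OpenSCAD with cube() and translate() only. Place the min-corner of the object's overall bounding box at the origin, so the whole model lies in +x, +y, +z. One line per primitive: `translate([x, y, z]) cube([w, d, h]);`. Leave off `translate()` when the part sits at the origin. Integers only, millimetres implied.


cube([61, 61, 429]);
translate([0, 1208, 0]) cube([61, 61, 429]);
translate([1945, 0, 0]) cube([61, 61, 429]);
translate([1945, 1208, 0]) cube([61, 61, 429]);
translate([61, 0, 243]) cube([1884, 33, 163]);
translate([61, 1236, 243]) cube([1884, 33, 163]);
translate([0, 61, 243]) cube([33, 1147, 163]);
translate([1973, 61, 243]) cube([33, 1147, 163]);
translate([122, 0, 406]) cube([90, 1269, 20]);
translate([273, 0, 406]) cube([90, 1269, 20]);
translate([424, 0, 406]) cube([90, 1269, 20]);
translate([575, 0, 406]) cube([90, 1269, 20]);
translate([726, 0, 406]) cube([90, 1269, 20]);
translate([877, 0, 406]) cube([90, 1269, 20]);
translate([1028, 0, 406]) cube([90, 1269, 20]);
translate([1179, 0, 406]) cube([90, 1269, 20]);
translate([1330, 0, 406]) cube([90, 1269, 20]);
translate([1481, 0, 406]) cube([90, 1269, 20]);
translate([1632, 0, 406]) cube([90, 1269, 20]);
translate([1783, 0, 406]) cube([90, 1269, 20]);


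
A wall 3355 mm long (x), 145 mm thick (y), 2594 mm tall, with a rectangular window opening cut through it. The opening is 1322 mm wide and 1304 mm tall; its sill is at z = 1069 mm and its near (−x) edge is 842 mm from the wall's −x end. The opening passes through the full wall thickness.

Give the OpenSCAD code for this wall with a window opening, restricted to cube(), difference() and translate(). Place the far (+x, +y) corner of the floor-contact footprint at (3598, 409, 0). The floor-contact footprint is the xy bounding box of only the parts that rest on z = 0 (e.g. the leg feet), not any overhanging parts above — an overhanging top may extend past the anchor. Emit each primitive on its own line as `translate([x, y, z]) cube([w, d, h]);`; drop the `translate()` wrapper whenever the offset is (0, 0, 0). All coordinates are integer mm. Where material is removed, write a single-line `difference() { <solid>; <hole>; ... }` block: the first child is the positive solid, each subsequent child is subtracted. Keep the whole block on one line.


difference() { translate([243, 264, 0]) cube([3355, 145, 2594]); translate([1085, 264, 1069]) cube([1322, 145, 1304]); }


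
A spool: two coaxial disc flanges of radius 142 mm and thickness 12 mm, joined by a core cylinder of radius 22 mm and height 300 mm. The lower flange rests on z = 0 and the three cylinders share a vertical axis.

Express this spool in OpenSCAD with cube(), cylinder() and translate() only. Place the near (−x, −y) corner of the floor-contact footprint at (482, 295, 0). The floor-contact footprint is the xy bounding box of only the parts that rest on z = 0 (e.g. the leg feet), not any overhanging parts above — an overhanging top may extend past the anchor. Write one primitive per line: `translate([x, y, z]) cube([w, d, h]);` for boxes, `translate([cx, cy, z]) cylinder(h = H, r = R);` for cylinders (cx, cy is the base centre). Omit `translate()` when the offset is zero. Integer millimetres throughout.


translate([624, 437, 0]) cylinder(h = 12, r = 142);
translate([624, 437, 12]) cylinder(h = 300, r = 22);
translate([624, 437, 312]) cylinder(h = 12, r = 142);


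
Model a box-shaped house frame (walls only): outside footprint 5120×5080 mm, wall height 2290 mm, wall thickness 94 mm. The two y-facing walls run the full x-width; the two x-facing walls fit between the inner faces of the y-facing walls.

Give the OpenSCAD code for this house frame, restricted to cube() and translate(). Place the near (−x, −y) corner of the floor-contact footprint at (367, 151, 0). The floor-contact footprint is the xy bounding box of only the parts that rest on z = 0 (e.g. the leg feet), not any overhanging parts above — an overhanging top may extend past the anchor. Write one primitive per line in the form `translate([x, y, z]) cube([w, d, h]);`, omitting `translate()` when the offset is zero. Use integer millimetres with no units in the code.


translate([367, 151, 0]) cube([5120, 94, 2290]);
translate([367, 5137, 0]) cube([5120, 94, 2290]);
translate([367, 245, 0]) cube([94, 4892, 2290]);
translate([5393, 245, 0]) cube([94, 4892, 2290]);


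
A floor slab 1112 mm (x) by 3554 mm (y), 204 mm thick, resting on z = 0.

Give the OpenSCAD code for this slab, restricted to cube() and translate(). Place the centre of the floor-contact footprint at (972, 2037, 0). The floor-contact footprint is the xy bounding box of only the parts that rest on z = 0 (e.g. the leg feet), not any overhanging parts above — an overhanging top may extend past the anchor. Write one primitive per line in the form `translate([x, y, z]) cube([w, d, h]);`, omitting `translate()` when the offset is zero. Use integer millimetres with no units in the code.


translate([416, 260, 0]) cube([1112, 3554, 204]);


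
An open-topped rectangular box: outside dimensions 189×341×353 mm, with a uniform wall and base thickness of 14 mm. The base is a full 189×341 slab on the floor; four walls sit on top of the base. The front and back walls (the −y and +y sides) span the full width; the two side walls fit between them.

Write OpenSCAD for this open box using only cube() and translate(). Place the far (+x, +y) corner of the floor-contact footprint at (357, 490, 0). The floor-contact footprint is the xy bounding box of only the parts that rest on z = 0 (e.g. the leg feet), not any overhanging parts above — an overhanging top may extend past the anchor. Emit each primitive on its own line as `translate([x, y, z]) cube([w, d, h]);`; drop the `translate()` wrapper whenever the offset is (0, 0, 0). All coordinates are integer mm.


translate([168, 149, 0]) cube([189, 341, 14]);
translate([168, 149, 14]) cube([189, 14, 339]);
translate([168, 476, 14]) cube([189, 14, 339]);
translate([168, 163, 14]) cube([14, 313, 339]);
translate([343, 163, 14]) cube([14, 313, 339]);


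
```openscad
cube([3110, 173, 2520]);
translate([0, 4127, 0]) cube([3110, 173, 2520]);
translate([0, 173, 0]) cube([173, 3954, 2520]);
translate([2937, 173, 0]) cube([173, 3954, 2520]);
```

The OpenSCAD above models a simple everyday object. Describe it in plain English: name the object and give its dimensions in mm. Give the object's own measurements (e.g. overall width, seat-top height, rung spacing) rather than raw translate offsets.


The wall frame of a small rectangular building: four walls, each 2520 mm tall and 173 mm thick, enclosing a footprint 3110 mm (x) by 4300 mm (y) outside-to-outside, with no floor or roof. The front and back walls (the −y and +y sides) span the full width; the two side walls fit between them.


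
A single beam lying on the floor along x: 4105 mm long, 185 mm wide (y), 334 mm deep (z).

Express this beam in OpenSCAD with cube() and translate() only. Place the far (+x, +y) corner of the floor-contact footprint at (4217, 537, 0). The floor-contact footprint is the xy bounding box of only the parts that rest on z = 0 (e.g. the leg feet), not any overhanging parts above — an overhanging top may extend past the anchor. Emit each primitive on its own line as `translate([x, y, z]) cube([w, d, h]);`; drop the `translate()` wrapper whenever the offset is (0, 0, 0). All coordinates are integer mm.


translate([112, 352, 0]) cube([4105, 185, 334]);


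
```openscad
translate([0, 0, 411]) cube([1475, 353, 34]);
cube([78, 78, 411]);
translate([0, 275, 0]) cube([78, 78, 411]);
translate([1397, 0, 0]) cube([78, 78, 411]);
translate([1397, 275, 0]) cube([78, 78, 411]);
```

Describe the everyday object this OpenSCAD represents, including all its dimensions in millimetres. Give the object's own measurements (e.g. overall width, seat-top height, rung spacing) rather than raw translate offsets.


A bench: a 1475×353 mm seat slab, 34 mm thick, top at z = 445 mm, on four 78×78 mm square legs flush with the seat corners and standing on z = 0.


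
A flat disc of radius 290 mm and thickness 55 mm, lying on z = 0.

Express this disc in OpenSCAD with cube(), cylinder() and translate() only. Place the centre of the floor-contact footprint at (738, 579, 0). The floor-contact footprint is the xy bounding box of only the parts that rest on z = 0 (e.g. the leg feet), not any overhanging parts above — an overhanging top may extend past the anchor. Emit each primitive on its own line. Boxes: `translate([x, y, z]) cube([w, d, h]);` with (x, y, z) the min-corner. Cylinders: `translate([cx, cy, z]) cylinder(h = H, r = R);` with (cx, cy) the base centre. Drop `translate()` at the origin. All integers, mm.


translate([738, 579, 0]) cylinder(h = 55, r = 290);


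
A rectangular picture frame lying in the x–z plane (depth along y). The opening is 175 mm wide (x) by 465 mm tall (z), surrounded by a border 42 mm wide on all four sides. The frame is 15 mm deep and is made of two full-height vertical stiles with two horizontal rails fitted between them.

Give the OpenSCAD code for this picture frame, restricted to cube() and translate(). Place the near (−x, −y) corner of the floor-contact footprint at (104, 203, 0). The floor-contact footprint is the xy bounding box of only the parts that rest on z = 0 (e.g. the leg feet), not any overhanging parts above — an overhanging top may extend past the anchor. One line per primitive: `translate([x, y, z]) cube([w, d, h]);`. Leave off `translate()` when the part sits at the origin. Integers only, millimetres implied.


translate([104, 203, 0]) cube([42, 15, 549]);
translate([321, 203, 0]) cube([42, 15, 549]);
translate([146, 203, 0]) cube([175, 15, 42]);
translate([146, 203, 507]) cube([175, 15, 42]);


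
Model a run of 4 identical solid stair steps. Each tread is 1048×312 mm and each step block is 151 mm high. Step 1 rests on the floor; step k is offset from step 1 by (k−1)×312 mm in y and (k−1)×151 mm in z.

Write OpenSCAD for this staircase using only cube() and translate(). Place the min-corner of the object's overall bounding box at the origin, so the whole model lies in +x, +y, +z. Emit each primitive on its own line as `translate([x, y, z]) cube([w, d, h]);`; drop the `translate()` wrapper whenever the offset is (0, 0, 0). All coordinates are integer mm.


cube([1048, 312, 151]);
translate([0, 312, 151]) cube([1048, 312, 151]);
translate([0, 624, 302]) cube([1048, 312, 151]);
translate([0, 936, 453]) cube([1048, 312, 151]);


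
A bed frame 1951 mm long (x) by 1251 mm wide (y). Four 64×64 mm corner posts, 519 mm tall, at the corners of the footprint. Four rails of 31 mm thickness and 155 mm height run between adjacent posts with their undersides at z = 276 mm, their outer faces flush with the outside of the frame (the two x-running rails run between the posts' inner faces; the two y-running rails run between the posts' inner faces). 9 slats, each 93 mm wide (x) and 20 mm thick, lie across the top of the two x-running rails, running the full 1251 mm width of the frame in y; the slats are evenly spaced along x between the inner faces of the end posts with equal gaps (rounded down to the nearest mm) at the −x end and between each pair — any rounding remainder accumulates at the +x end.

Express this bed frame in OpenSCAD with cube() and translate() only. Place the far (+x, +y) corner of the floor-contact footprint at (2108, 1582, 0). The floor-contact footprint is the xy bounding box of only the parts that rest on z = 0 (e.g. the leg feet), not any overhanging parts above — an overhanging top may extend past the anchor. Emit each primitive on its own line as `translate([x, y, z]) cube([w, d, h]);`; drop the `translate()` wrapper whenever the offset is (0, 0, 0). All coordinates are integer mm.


// slat z = rail_z + rail_h = 276 + 155 = 431
// slat gap = ⌊(1823 − 9·93) / 10⌋ = 98
translate([157, 331, 0]) cube([64, 64, 519]);
translate([157, 1518, 0]) cube([64, 64, 519]);
translate([2044, 331, 0]) cube([64, 64, 519]);
translate([2044, 1518, 0]) cube([64, 64, 519]);
translate([221, 331, 276]) cube([1823, 31, 155]);
translate([221, 1551, 276]) cube([1823, 31, 155]);
translate([157, 395, 276]) cube([31, 1123, 155]);
translate([2077, 395, 276]) cube([31, 1123, 155]);
translate([319, 331, 431]) cube([93, 1251, 20]);
translate([510, 331, 431]) cube([93, 1251, 20]);
translate([701, 331, 431]) cube([93, 1251, 20]);
translate([892, 331, 431]) cube([93, 1251, 20]);
translate([1083, 331, 431]) cube([93, 1251, 20]);
translate([1274, 331, 431]) cube([93, 1251, 20]);
translate([1465, 331, 431]) cube([93, 1251, 20]);
translate([1656, 331, 431]) cube([93, 1251, 20]);
translate([1847, 331, 431]) cube([93, 1251, 20]);


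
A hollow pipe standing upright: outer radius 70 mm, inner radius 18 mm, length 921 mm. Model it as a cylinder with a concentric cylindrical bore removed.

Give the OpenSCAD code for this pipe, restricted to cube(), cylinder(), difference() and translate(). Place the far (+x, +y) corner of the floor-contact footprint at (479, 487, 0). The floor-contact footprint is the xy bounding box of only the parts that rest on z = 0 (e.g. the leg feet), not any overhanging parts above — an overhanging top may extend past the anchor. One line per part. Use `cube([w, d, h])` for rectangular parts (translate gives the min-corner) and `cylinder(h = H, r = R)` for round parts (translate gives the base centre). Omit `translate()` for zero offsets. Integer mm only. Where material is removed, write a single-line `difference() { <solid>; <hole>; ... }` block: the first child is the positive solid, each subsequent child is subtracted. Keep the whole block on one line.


difference() { translate([409, 417, 0]) cylinder(h = 921, r = 70); translate([409, 417, 0]) cylinder(h = 921, r = 18); }


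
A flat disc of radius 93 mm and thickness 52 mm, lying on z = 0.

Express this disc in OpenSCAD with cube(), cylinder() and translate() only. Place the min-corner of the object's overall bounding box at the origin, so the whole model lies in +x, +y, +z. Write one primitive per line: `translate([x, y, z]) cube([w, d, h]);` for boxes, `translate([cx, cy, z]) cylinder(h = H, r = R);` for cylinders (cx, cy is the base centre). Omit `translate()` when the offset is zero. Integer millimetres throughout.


translate([93, 93, 0]) cylinder(h = 52, r = 93);


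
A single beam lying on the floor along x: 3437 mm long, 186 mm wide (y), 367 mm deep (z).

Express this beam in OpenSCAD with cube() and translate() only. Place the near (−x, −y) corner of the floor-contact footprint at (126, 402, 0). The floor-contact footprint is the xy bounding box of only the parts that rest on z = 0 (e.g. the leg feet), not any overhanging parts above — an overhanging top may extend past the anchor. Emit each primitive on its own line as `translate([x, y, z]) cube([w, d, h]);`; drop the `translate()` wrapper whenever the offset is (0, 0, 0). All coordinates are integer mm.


translate([126, 402, 0]) cube([3437, 186, 367]);


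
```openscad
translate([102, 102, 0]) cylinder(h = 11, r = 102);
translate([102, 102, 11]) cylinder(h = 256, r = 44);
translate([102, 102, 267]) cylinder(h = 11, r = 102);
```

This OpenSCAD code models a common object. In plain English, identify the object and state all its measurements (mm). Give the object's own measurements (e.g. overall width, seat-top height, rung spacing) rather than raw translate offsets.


A spool: two coaxial disc flanges of radius 102 mm and thickness 11 mm, joined by a core cylinder of radius 44 mm and height 256 mm. The lower flange rests on z = 0 and the three cylinders share a vertical axis.


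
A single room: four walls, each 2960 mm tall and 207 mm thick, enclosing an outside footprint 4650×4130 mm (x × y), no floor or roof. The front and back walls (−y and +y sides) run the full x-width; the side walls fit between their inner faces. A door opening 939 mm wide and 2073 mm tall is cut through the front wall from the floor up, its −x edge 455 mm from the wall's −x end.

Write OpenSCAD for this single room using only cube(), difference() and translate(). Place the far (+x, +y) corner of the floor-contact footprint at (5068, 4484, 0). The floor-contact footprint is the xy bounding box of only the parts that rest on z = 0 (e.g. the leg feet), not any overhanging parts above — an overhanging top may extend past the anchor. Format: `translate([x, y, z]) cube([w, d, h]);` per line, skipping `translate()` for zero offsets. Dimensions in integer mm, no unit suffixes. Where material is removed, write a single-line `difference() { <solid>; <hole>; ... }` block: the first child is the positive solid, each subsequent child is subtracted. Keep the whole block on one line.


difference() { translate([418, 354, 0]) cube([4650, 207, 2960]); translate([873, 354, 0]) cube([939, 207, 2073]); }
translate([418, 4277, 0]) cube([4650, 207, 2960]);
translate([418, 561, 0]) cube([207, 3716, 2960]);
translate([4861, 561, 0]) cube([207, 3716, 2960]);


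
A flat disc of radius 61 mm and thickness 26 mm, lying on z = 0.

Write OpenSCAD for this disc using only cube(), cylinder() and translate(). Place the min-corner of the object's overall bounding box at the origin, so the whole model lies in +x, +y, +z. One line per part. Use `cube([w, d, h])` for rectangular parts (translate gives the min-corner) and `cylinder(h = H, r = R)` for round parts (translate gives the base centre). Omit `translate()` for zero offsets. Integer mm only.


translate([61, 61, 0]) cylinder(h = 26, r = 61);


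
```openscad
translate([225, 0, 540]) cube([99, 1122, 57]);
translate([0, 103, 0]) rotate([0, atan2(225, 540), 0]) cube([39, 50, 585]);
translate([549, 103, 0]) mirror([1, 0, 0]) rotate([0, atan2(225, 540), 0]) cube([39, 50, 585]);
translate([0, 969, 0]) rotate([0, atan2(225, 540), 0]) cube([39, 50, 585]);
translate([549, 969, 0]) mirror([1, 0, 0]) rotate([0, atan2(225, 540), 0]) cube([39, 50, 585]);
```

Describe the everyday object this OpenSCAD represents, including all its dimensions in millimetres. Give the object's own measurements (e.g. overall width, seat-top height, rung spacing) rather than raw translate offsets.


A sawhorse. A 99×1122×57 mm beam (x, y, z) sits on two A-frame leg pairs. Each pair is two raked legs of 39×50 mm section (50 mm along y) splaying symmetrically in x. Each leg rises 540 mm vertically over 225 mm of horizontal reach and is 585 mm long along its own axis. Every leg's outer bottom edge rests on the floor and its outer top edge meets a bottom edge of the beam — the left legs (tilting toward +x) meet the beam's −x bottom edge, the right legs (their mirror images, tilting toward −x) meet its +x bottom edge — so the leg tops tuck under the beam, the beam's underside is 540 mm above the floor, and the feet are 549 mm apart outside-to-outside with the beam centred between them. The two leg pairs are set in 103 mm from either end of the beam.


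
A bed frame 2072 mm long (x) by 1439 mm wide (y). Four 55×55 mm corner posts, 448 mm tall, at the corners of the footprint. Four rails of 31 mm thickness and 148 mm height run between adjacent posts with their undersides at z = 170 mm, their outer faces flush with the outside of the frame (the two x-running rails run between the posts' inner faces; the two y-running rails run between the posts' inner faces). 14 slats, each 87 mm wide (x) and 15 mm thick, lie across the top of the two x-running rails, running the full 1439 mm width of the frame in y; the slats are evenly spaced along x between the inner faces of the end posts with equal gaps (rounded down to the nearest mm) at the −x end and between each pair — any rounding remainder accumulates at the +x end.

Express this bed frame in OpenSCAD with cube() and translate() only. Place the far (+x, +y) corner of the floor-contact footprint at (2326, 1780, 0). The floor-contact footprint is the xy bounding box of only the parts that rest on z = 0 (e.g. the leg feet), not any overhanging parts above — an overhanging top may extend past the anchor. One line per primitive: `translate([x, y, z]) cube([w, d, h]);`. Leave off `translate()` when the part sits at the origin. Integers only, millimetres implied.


translate([254, 341, 0]) cube([55, 55, 448]);
translate([254, 1725, 0]) cube([55, 55, 448]);
translate([2271, 341, 0]) cube([55, 55, 448]);
translate([2271, 1725, 0]) cube([55, 55, 448]);
translate([309, 341, 170]) cube([1962, 31, 148]);
translate([309, 1749, 170]) cube([1962, 31, 148]);
translate([254, 396, 170]) cube([31, 1329, 148]);
translate([2295, 396, 170]) cube([31, 1329, 148]);
translate([358, 341, 318]) cube([87, 1439, 15]);
translate([494, 341, 318]) cube([87, 1439, 15]);
translate([630, 341, 318]) cube([87, 1439, 15]);
translate([766, 341, 318]) cube([87, 1439, 15]);
translate([902, 341, 318]) cube([87, 1439, 15]);
translate([1038, 341, 318]) cube([87, 1439, 15]);
translate([1174, 341, 318]) cube([87, 1439, 15]);
translate([1310, 341, 318]) cube([87, 1439, 15]);
translate([1446, 341, 318]) cube([87, 1439, 15]);
translate([1582, 341, 318]) cube([87, 1439, 15]);
translate([1718, 341, 318]) cube([87, 1439, 15]);
translate([1854, 341, 318]) cube([87, 1439, 15]);
translate([1990, 341, 318]) cube([87, 1439, 15]);
translate([2126, 341, 318]) cube([87, 1439, 15]);


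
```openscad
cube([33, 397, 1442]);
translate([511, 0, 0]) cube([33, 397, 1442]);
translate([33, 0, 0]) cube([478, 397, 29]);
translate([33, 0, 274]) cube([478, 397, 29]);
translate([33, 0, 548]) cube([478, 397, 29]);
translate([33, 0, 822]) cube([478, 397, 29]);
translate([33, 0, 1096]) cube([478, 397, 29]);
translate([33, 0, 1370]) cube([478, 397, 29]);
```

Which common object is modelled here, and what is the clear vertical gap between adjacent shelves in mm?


A bookshelf. The clear shelf gap is 245 mm.

Two tall side panels with 6 horizontal boards between them — a bookshelf. The first two shelf undersides are at z = 0 and z = 274; with shelf thickness 29, the clear gap is 274 − 0 − 29 = 245 mm.


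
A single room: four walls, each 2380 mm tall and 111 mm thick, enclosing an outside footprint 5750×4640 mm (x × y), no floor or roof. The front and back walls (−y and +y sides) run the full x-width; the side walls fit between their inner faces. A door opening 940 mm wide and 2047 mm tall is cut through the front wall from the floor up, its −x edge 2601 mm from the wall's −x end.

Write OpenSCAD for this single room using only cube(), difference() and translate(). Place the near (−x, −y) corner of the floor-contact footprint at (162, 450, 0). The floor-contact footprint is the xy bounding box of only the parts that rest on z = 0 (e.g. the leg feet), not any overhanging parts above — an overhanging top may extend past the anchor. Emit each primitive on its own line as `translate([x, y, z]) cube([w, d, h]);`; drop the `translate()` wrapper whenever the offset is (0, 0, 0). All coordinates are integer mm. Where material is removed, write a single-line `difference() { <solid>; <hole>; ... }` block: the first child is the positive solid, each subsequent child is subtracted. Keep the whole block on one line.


difference() { translate([162, 450, 0]) cube([5750, 111, 2380]); translate([2763, 450, 0]) cube([940, 111, 2047]); }
translate([162, 4979, 0]) cube([5750, 111, 2380]);
translate([162, 561, 0]) cube([111, 4418, 2380]);
translate([5801, 561, 0]) cube([111, 4418, 2380]);


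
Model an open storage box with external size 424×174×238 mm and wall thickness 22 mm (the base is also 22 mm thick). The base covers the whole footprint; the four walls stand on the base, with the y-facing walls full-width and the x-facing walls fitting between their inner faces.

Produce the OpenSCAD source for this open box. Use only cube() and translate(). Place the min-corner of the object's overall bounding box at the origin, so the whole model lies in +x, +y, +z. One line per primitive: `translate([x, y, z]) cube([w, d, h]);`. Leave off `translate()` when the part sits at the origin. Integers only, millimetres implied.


cube([424, 174, 22]);
translate([0, 0, 22]) cube([424, 22, 216]);
translate([0, 152, 22]) cube([424, 22, 216]);
translate([0, 22, 22]) cube([22, 130, 216]);
translate([402, 22, 22]) cube([22, 130, 216]);


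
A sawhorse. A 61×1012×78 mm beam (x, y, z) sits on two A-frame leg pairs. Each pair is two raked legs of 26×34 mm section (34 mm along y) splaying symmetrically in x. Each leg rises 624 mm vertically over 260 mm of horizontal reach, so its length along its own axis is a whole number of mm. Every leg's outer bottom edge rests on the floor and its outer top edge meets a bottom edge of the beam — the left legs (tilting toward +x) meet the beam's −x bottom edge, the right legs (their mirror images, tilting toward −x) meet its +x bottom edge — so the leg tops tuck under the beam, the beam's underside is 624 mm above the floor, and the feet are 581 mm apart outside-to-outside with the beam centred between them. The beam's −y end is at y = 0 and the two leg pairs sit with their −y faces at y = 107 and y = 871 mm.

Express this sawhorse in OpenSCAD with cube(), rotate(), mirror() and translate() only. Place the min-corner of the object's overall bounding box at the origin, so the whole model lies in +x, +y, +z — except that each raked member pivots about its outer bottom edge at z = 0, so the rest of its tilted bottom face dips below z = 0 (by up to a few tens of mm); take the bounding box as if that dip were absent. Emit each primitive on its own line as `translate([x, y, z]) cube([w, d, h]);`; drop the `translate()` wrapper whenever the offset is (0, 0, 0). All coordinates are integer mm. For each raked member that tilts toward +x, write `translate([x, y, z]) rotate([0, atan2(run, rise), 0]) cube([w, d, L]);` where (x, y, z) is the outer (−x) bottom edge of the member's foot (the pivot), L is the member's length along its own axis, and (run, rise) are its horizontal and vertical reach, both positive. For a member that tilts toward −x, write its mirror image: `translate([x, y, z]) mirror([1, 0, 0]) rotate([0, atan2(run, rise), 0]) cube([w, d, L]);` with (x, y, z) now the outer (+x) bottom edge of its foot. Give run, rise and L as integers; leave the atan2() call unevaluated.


translate([260, 0, 624]) cube([61, 1012, 78]);
translate([0, 107, 0]) rotate([0, atan2(260, 624), 0]) cube([26, 34, 676]);
translate([581, 107, 0]) mirror([1, 0, 0]) rotate([0, atan2(260, 624), 0]) cube([26, 34, 676]);
translate([0, 871, 0]) rotate([0, atan2(260, 624), 0]) cube([26, 34, 676]);
translate([581, 871, 0]) mirror([1, 0, 0]) rotate([0, atan2(260, 624), 0]) cube([26, 34, 676]);


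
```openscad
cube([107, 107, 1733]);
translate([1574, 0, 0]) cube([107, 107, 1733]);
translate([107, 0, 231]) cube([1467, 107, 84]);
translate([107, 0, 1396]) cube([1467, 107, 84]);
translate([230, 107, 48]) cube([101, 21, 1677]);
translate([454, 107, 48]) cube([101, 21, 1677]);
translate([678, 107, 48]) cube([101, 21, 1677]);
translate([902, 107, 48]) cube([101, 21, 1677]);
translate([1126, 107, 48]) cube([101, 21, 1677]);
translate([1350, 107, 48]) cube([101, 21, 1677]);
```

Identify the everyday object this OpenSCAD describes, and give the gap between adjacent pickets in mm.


A fence section. The picket gap is 123 mm.

Two posts, two rails, 6 pickets — a fence section. Span 1467 mm holds 6 pickets of 101 mm with 7 equal gaps: ⌊(1467 − 6·101) / 7⌋ = 123 mm.


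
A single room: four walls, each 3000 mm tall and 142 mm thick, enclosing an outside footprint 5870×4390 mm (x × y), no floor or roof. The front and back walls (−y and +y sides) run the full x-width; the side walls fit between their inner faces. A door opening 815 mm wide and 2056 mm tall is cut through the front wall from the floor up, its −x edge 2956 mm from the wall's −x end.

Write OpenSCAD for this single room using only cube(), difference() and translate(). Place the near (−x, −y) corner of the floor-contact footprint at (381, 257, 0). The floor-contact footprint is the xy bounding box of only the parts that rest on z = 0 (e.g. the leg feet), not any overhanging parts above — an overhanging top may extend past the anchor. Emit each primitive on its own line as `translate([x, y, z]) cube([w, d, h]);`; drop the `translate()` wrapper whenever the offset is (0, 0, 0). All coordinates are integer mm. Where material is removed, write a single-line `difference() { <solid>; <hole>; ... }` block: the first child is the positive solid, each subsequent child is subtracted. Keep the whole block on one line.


difference() { translate([381, 257, 0]) cube([5870, 142, 3000]); translate([3337, 257, 0]) cube([815, 142, 2056]); }
translate([381, 4505, 0]) cube([5870, 142, 3000]);
translate([381, 399, 0]) cube([142, 4106, 3000]);
translate([6109, 399, 0]) cube([142, 4106, 3000]);


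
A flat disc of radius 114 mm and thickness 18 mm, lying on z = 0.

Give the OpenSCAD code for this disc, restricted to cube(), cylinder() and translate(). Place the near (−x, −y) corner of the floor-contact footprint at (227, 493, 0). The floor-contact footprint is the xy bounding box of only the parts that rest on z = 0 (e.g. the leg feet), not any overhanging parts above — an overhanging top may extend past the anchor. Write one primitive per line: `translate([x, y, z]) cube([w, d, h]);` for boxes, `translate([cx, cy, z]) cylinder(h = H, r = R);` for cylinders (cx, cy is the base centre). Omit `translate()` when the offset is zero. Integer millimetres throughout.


translate([341, 607, 0]) cylinder(h = 18, r = 114);


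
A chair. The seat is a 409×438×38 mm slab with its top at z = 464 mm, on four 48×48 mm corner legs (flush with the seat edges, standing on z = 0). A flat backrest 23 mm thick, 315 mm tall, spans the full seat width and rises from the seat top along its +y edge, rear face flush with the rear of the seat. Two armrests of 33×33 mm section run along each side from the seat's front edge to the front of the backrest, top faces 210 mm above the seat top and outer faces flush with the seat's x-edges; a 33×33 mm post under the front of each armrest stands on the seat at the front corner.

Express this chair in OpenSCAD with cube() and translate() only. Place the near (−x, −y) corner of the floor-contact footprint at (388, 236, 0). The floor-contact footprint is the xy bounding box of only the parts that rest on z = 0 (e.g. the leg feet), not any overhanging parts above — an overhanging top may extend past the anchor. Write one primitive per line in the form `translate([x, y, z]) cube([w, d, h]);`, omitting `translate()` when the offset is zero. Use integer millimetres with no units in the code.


translate([388, 236, 426]) cube([409, 438, 38]);
translate([388, 236, 0]) cube([48, 48, 426]);
translate([749, 236, 0]) cube([48, 48, 426]);
translate([388, 626, 0]) cube([48, 48, 426]);
translate([749, 626, 0]) cube([48, 48, 426]);
translate([388, 651, 464]) cube([409, 23, 315]);
translate([388, 236, 641]) cube([33, 415, 33]);
translate([764, 236, 641]) cube([33, 415, 33]);
translate([388, 236, 464]) cube([33, 33, 177]);
translate([764, 236, 464]) cube([33, 33, 177]);


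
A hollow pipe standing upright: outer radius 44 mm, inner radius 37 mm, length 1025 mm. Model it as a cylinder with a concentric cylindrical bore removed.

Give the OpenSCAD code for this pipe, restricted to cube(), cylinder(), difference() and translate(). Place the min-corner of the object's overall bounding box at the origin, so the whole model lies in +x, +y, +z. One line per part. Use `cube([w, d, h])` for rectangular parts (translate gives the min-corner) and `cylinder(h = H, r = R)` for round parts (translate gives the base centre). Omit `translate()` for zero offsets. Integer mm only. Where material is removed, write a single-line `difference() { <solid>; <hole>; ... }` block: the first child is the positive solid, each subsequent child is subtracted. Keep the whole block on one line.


difference() { translate([44, 44, 0]) cylinder(h = 1025, r = 44); translate([44, 44, 0]) cylinder(h = 1025, r = 37); }


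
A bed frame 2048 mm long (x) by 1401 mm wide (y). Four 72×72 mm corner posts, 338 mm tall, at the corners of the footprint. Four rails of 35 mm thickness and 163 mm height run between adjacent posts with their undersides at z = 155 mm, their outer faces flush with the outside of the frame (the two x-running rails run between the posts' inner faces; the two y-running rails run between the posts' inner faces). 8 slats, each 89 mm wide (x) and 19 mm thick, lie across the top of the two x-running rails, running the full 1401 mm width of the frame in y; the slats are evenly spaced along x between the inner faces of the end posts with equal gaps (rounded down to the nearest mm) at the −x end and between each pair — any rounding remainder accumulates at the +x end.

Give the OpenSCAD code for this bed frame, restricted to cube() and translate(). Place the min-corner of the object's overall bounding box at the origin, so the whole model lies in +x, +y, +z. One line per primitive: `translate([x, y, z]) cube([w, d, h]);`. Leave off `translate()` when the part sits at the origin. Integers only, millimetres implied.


cube([72, 72, 338]);
translate([0, 1329, 0]) cube([72, 72, 338]);
translate([1976, 0, 0]) cube([72, 72, 338]);
translate([1976, 1329, 0]) cube([72, 72, 338]);
translate([72, 0, 155]) cube([1904, 35, 163]);
translate([72, 1366, 155]) cube([1904, 35, 163]);
translate([0, 72, 155]) cube([35, 1257, 163]);
translate([2013, 72, 155]) cube([35, 1257, 163]);
translate([204, 0, 318]) cube([89, 1401, 19]);
translate([425, 0, 318]) cube([89, 1401, 19]);
translate([646, 0, 318]) cube([89, 1401, 19]);
translate([867, 0, 318]) cube([89, 1401, 19]);
translate([1088, 0, 318]) cube([89, 1401, 19]);
translate([1309, 0, 318]) cube([89, 1401, 19]);
translate([1530, 0, 318]) cube([89, 1401, 19]);
translate([1751, 0, 318]) cube([89, 1401, 19]);


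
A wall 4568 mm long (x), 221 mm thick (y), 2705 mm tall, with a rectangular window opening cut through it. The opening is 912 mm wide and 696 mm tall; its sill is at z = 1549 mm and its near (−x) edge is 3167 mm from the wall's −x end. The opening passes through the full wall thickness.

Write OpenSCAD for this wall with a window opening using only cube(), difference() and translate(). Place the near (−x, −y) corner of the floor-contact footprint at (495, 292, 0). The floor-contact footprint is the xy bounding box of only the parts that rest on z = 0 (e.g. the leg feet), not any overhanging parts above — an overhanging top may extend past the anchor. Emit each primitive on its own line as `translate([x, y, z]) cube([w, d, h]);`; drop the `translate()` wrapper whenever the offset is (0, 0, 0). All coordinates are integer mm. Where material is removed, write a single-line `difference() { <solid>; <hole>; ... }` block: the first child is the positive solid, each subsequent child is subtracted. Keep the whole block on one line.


difference() { translate([495, 292, 0]) cube([4568, 221, 2705]); translate([3662, 292, 1549]) cube([912, 221, 696]); }


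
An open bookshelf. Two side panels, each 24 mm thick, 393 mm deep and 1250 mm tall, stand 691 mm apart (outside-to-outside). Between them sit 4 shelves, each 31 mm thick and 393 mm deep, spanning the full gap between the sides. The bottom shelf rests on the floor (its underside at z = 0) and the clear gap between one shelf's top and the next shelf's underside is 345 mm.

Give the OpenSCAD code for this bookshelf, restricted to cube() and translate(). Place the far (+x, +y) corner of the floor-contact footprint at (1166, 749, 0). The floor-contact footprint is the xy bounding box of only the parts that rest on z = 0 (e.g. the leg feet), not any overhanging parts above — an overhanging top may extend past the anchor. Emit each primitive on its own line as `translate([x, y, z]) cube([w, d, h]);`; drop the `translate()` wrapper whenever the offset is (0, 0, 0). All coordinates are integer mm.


translate([475, 356, 0]) cube([24, 393, 1250]);
translate([1142, 356, 0]) cube([24, 393, 1250]);
translate([499, 356, 0]) cube([643, 393, 31]);
translate([499, 356, 376]) cube([643, 393, 31]);
translate([499, 356, 752]) cube([643, 393, 31]);
translate([499, 356, 1128]) cube([643, 393, 31]);
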